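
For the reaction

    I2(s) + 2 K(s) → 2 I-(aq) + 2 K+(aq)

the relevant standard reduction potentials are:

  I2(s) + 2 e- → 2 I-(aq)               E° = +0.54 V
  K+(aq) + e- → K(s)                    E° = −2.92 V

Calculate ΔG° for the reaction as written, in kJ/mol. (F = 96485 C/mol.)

In the reaction as written I2(s) is reduced, so the I₂/I⁻ couple is the cathode and K⁺/K is the anode.
E°cell = +0.54 − (−2.92) = +3.46 V; balancing electrons gives n = 2.
ΔG° = −nFE°cell = −(2)(96485)(+3.46) J/mol = −668 kJ/mol.

−668 kJ/mol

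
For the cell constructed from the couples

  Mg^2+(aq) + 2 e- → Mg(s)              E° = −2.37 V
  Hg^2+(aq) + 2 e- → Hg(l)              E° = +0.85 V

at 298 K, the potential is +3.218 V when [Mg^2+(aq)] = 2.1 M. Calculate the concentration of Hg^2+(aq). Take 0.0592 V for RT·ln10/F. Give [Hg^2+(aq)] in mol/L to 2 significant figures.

1.8 M

Hg²⁺/Hg is the cathode (higher E°); E°cell = +0.85 − (−2.37) = +3.22 V with n = 2.
From the Nernst equation, log Q = n(E° − E)/0.0592 = 2·(+3.22 − (+3.218))/0.0592 = 0.068.
Balancing electrons gives Hg^2+(aq) + Mg(s) → Hg(l) + Mg^2+(aq); thus Q = [Mg^2+(aq)] / [Hg^2+(aq)].
Solving for the unknown gives log [Hg^2+(aq)] = 0.254, so [Hg^2+(aq)] ≈ 1.8 M.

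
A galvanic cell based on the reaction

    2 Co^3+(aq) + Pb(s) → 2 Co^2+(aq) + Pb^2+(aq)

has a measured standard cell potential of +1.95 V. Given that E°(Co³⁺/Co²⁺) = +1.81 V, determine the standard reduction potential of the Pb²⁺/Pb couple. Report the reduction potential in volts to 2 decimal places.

In the reaction as written the Co³⁺/Co²⁺ couple is reduced (cathode) and Pb²⁺/Pb is oxidized (anode), so E°cell = E°(Co³⁺/Co²⁺) − E°(Pb²⁺/Pb).
E°(Pb²⁺/Pb) = E°(cathode) − E°cell = +1.81 − (+1.95) = −0.14 V.

−0.14 V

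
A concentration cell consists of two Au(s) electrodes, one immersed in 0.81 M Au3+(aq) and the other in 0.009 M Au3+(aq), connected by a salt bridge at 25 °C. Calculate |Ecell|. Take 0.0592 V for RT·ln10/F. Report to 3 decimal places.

For a concentration cell E°cell = 0, since both electrodes use the same couple.
The compartment with the higher Au3+(aq) concentration (0.81 M) acts as the cathode; ions are reduced there and produced at the dilute (0.009 M) anode.
With n = 3, Ecell = −(0.0592/3)·log([dilute]/[conc]) = −(0.0592/3)·log(0.009/0.81) = +0.039 V.

0.039 V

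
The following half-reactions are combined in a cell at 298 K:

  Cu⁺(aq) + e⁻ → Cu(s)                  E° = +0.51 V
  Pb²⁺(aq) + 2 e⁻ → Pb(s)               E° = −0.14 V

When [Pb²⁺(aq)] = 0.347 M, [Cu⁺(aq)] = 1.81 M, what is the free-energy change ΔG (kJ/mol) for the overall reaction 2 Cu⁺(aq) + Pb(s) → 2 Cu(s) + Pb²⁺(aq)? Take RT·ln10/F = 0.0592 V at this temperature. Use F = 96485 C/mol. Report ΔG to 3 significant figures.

−131 kJ/mol

With Cu⁺/Cu reduced at the cathode, E°cell = +0.51 − (−0.14) = +0.65 V and n = 2.
Q = [Pb²⁺(aq)] / [Cu⁺(aq)]^2 = 0.106, so log Q = −0.975 and E = +0.65 − (0.0592/2)(−0.975) = +0.6789 V.
ΔG = −nFE = −(2)(96485)(+0.6789) J/mol = −131 kJ/mol.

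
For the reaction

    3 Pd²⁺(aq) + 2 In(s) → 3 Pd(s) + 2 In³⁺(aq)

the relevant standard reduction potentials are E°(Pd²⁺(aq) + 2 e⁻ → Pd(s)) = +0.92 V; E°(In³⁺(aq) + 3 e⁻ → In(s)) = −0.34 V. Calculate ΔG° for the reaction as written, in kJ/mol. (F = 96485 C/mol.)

−729 kJ/mol

In the reaction as written Pd²⁺(aq) is reduced, so the Pd²⁺/Pd couple is the cathode and In³⁺/In is the anode.
E°cell = +0.92 − (−0.34) = +1.26 V; balancing electrons gives n = 6.
ΔG° = −nFE°cell = −(6)(96485)(+1.26) J/mol = −729 kJ/mol.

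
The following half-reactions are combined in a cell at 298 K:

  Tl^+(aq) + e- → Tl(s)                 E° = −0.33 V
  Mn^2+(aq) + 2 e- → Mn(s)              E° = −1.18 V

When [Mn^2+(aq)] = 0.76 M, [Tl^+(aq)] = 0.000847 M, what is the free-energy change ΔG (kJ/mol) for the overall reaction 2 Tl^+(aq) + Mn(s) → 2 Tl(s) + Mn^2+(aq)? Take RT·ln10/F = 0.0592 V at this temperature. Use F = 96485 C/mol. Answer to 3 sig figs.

−130 kJ/mol

E°cell = −0.33 − (−1.18) = +0.85 V; the balanced reaction transfers n = 2 electrons.
Here Q = [Mn^2+(aq)] / [Tl^+(aq)]^2 = 1.06×10^6 (log Q = 6.025), giving E = +0.85 − (0.0592/2)·(6.025) = +0.6717 V.
Then ΔG = −nFE = −2 × 96485 × +0.6717 J/mol = −130 kJ/mol.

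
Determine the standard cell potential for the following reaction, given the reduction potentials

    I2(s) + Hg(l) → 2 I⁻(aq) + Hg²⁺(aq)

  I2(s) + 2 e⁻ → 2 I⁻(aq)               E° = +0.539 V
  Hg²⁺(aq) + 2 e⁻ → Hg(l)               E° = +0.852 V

−0.313 V

In the reaction as written, I2(s) is reduced (cathode) and Hg²⁺(aq) is produced by oxidation at the anode.
E°cell = E°(cathode) − E°(anode) = +0.539 − (+0.852) = −0.313 V.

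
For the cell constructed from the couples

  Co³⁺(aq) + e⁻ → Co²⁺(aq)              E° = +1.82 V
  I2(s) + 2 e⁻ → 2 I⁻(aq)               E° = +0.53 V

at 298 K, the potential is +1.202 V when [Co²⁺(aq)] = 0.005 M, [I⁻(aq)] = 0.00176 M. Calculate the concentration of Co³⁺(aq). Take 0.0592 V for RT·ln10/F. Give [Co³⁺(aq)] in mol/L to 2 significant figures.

0.093 M

Co³⁺/Co²⁺ is the cathode (higher E°); E°cell = +1.82 − (+0.53) = +1.29 V with n = 2.
Since E = E° − (0.0592/n)·log Q, log Q = n(E° − E)/0.0592 = 2.973.
Balancing electrons gives 2 Co³⁺(aq) + 2 I⁻(aq) → 2 Co²⁺(aq) + I2(s); thus Q = [Co²⁺(aq)]^2 / ([Co³⁺(aq)]^2·[I⁻(aq)]^2).
Solving for the unknown gives log [Co³⁺(aq)] = −1.033, so [Co³⁺(aq)] ≈ 0.093 M.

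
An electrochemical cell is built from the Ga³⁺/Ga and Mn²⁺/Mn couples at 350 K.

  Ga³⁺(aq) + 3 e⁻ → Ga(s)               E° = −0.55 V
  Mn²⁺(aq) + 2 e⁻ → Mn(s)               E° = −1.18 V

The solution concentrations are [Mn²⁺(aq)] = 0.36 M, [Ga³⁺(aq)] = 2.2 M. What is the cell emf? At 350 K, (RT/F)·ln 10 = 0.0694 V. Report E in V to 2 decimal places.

+0.65 V

Since E°(Ga³⁺/Ga) > E°(Mn²⁺/Mn), Ga³⁺/Ga serves as the cathode.
The standard potential is −0.55 − (−1.18) = +0.63 V and the balanced reaction transfers n = 6 electrons.
Balancing gives 2 Ga³⁺(aq) + 3 Mn(s) → 2 Ga(s) + 3 Mn²⁺(aq); hence Q = [Mn²⁺(aq)]^3 / [Ga³⁺(aq)]^2 = 0.00964 (log Q = −2.016).
E = E° − (0.0694/n)·log Q = +0.63 − (0.0694/6)(−2.016) = +0.65 V.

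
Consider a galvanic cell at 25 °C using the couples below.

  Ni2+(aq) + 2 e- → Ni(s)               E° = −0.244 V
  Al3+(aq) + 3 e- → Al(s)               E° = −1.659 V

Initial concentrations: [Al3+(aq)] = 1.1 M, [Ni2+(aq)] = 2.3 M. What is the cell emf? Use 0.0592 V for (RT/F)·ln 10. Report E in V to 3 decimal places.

Ni²⁺/Ni is reduced (cathode, E° = −0.244 V) and Al³⁺/Al is oxidized (anode).
E°cell = E°cat − E°an = −0.244 − (−1.659) = +1.415 V; n = 6.
Balancing gives 3 Ni2+(aq) + 2 Al(s) → 3 Ni(s) + 2 Al3+(aq); hence Q = [Al3+(aq)]^2 / [Ni2+(aq)]^3 = 0.0994 (log Q = −1.002).
By the Nernst equation, E = +1.415 − (0.0592/6)·(−1.002) = +1.425 V.

+1.425 V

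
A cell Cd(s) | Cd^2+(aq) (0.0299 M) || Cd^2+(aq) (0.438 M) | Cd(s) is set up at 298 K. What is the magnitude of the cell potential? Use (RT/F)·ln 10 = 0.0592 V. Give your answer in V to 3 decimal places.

0.035 V

For a concentration cell E°cell = 0, since both electrodes use the same couple.
The compartment with the higher Cd^2+(aq) concentration (0.438 M) acts as the cathode; ions are reduced there and produced at the dilute (0.0299 M) anode.
With n = 2, Ecell = −(0.0592/2)·log([dilute]/[conc]) = −(0.0592/2)·log(0.0299/0.438) = +0.035 V.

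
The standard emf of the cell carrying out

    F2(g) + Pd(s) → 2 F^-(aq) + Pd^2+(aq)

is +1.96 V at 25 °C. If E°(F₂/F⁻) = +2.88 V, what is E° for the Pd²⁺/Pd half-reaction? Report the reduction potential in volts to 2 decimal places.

In the reaction as written the F₂/F⁻ couple is reduced (cathode) and Pd²⁺/Pd is oxidized (anode), so E°cell = E°(F₂/F⁻) − E°(Pd²⁺/Pd).
E°(Pd²⁺/Pd) = E°(cathode) − E°cell = +2.88 − (+1.96) = +0.92 V.

+0.92 V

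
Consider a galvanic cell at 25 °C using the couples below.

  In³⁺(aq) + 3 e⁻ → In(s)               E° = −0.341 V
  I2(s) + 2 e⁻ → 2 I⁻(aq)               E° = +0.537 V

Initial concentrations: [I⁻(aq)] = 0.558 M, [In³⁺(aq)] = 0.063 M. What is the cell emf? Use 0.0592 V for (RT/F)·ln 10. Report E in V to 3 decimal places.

The I₂/I⁻ couple has the more positive E°, so it is the cathode; In³⁺/In is the anode.
The standard potential is +0.537 − (−0.341) = +0.878 V and the balanced reaction transfers n = 6 electrons.
For the overall reaction 3 I2(s) + 2 In(s) → 6 I⁻(aq) + 2 In³⁺(aq), Q = [I⁻(aq)]^6·[In³⁺(aq)]^2 = 0.00012, giving log Q = −3.922.
E = E° − (0.0592/n)·log Q = +0.878 − (0.0592/6)(−3.922) = +0.917 V.

+0.917 V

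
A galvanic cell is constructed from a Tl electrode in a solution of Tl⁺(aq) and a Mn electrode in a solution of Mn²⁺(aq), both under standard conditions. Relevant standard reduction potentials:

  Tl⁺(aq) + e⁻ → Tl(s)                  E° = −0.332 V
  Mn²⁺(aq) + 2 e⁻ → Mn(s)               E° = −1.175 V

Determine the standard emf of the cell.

The Tl⁺/Tl couple has the higher E°, so Tl ion is reduced (cathode) and Mn is oxidized (anode).
E°cell = E°(cathode) − E°(anode) = −0.332 − (−1.175) = +0.843 V.

+0.843 V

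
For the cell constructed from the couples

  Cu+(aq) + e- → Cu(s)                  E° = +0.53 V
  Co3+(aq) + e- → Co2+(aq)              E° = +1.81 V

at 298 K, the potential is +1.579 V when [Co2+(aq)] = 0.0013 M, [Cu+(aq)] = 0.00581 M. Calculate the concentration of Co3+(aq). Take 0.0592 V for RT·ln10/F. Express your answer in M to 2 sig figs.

The Co³⁺/Co²⁺ couple has the larger reduction potential, so it is the cathode: E°cell = +1.81 − (+0.53) = +1.28 V and n = 1.
Rearranging E = E° − (0.0592/n)·log Q gives log Q = 1(+1.28 − (+1.579))/0.0592 = −5.051.
Balancing electrons gives Co3+(aq) + Cu(s) → Co2+(aq) + Cu+(aq); thus Q = ([Co2+(aq)]·[Cu+(aq)]) / [Co3+(aq)].
Isolating [Co3+(aq)] in Q = 10^{−5.051} yields log [Co3+(aq)] = −0.071, i.e. 0.85 M.

0.85 M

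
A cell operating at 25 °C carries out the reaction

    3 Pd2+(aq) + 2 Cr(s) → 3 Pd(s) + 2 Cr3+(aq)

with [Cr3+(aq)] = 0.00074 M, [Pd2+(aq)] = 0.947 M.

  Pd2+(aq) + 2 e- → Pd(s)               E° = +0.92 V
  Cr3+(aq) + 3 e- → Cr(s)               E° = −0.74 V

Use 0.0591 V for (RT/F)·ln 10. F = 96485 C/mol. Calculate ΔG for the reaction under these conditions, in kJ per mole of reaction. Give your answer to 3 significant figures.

−996 kJ/mol

E°cell = +0.92 − (−0.74) = +1.66 V; the balanced reaction transfers n = 6 electrons.
Here Q = [Cr3+(aq)]^2 / [Pd2+(aq)]^3 = 6.45×10^−7 (log Q = −6.191), giving E = +1.66 − (0.0591/6)·(−6.191) = +1.7210 V.
ΔG = −nFE = −(6)(96485)(+1.7210) J/mol = −996 kJ/mol.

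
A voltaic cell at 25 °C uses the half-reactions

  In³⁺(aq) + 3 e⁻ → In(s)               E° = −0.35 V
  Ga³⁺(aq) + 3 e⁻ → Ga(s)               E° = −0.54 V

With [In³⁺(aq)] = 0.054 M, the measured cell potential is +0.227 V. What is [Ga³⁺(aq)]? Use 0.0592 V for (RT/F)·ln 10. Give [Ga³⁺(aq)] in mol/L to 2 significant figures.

The In³⁺/In couple has the larger reduction potential, so it is the cathode: E°cell = −0.35 − (−0.54) = +0.19 V and n = 3.
Rearranging E = E° − (0.0592/n)·log Q gives log Q = 3(+0.19 − (+0.227))/0.0592 = −1.875.
For In³⁺(aq) + Ga(s) → In(s) + Ga³⁺(aq), the reaction quotient is Q = [Ga³⁺(aq)] / [In³⁺(aq)].
Isolating [Ga³⁺(aq)] in Q = 10^{−1.875} yields log [Ga³⁺(aq)] = −3.143, i.e. 0.00072 M.

0.00072 M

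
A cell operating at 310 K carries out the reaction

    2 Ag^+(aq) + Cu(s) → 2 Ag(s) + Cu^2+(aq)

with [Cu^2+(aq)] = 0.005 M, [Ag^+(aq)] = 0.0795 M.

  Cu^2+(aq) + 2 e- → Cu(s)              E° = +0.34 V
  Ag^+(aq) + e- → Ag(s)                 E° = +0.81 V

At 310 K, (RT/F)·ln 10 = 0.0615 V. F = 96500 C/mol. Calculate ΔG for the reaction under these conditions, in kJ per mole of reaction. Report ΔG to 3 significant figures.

With Ag⁺/Ag reduced at the cathode, E°cell = +0.81 − (+0.34) = +0.47 V and n = 2.
The reaction quotient is [Cu^2+(aq)] / [Ag^+(aq)]^2 = 0.791; by Nernst, E = +0.47 − (0.0615/2)(−0.102) = +0.4731 V.
ΔG = −nFE = −(2)(96500)(+0.4731) J/mol = −91.3 kJ/mol.

−91.3 kJ/mol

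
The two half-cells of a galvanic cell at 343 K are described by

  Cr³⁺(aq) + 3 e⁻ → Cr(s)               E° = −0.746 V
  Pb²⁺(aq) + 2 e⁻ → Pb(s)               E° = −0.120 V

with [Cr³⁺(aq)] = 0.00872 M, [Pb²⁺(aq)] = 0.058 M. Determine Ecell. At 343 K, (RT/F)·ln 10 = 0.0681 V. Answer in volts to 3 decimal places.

+0.631 V

Pb²⁺/Pb is reduced (cathode, E° = −0.120 V) and Cr³⁺/Cr is oxidized (anode).
E°cell = E°cat − E°an = −0.120 − (−0.746) = +0.626 V; n = 6.
For the overall reaction 3 Pb²⁺(aq) + 2 Cr(s) → 3 Pb(s) + 2 Cr³⁺(aq), Q = [Cr³⁺(aq)]^2 / [Pb²⁺(aq)]^3 = 0.39, giving log Q = −0.409.
By the Nernst equation, E = +0.626 − (0.0681/6)·(−0.409) = +0.631 V.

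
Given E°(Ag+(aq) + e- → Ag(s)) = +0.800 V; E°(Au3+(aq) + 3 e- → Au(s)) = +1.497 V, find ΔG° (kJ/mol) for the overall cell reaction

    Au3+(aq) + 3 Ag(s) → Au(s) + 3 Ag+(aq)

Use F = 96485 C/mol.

−202 kJ/mol

In the reaction as written Au3+(aq) is reduced, so the Au³⁺/Au couple is the cathode and Ag⁺/Ag is the anode.
E°cell = +1.497 − (+0.800) = +0.697 V; balancing electrons gives n = 3.
ΔG° = −nFE°cell = −(3)(96485)(+0.697) J/mol = −202 kJ/mol.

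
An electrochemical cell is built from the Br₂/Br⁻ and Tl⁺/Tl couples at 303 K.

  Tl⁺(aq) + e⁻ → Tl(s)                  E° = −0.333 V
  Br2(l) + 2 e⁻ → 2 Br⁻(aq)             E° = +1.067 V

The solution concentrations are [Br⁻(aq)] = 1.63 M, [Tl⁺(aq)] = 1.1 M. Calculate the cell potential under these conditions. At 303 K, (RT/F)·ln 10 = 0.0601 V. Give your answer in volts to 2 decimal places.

+1.38 V

Br₂/Br⁻ is reduced (cathode, E° = +1.067 V) and Tl⁺/Tl is oxidized (anode).
E°cell = E°cat − E°an = +1.067 − (−0.333) = +1.400 V; n = 2.
Balancing gives Br2(l) + 2 Tl(s) → 2 Br⁻(aq) + 2 Tl⁺(aq); hence Q = [Br⁻(aq)]^2·[Tl⁺(aq)]^2 = 3.21 (log Q = 0.507).
E = E° − (0.0601/n)·log Q = +1.400 − (0.0601/2)(0.507) = +1.38 V.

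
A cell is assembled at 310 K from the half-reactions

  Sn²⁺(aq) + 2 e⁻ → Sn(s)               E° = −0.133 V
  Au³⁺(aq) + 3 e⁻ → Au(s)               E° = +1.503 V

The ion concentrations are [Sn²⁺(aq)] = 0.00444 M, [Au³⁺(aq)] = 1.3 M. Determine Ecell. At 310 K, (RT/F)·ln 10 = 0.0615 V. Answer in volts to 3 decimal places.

+1.711 V

Au³⁺/Au is reduced (cathode, E° = +1.503 V) and Sn²⁺/Sn is oxidized (anode).
E°cell = E°cat − E°an = +1.503 − (−0.133) = +1.636 V; n = 6.
For the overall reaction 2 Au³⁺(aq) + 3 Sn(s) → 2 Au(s) + 3 Sn²⁺(aq), Q = [Sn²⁺(aq)]^3 / [Au³⁺(aq)]^2 = 5.18×10^−8, giving log Q = −7.286.
E = E° − (0.0615/n)·log Q = +1.636 − (0.0615/6)(−7.286) = +1.711 V.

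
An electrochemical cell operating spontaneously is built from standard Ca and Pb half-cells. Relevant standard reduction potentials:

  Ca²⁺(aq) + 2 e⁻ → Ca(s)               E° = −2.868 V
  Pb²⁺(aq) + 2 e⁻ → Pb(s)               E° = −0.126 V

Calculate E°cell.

+2.742 V

Of the two couples in this cell, the one with the more positive reduction potential is reduced at the cathode: here that is Pb²⁺/Pb (−0.126 V); Ca²⁺/Ca (−2.868 V) is the anode.
E°cell = E°(cathode) − E°(anode) = −0.126 − (−2.868) = +2.742 V.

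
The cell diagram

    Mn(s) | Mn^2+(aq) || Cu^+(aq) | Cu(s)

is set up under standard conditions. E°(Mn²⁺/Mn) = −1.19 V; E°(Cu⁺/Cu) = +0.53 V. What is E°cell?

+1.72 V

By convention the left-hand electrode in cell notation is the anode (oxidation) and the right-hand electrode is the cathode (reduction).
E°cell = E°(right) − E°(left) = +0.53 − (−1.19) = +1.72 V.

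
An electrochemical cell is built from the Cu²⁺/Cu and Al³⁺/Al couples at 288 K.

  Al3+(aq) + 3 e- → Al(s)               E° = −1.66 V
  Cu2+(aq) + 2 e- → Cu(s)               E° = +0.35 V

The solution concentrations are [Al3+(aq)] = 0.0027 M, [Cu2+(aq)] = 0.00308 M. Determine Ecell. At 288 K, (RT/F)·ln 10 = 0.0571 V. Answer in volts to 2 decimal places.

Cu²⁺/Cu is reduced (cathode, E° = +0.35 V) and Al³⁺/Al is oxidized (anode).
E°cell = E°cat − E°an = +0.35 − (−1.66) = +2.01 V; n = 6.
The balanced reaction is 3 Cu2+(aq) + 2 Al(s) → 3 Cu(s) + 2 Al3+(aq), so Q = [Al3+(aq)]^2 / [Cu2+(aq)]^3 = 250 and log Q = 2.397.
Applying E = E° − (RT ln10/nF)·log Q gives +2.01 − (0.0571/6)(2.397) = +1.99 V.

+1.99 V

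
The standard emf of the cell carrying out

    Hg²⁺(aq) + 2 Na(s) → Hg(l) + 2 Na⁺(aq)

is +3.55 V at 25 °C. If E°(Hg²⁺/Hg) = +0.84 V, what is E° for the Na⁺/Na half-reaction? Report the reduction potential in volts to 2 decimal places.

−2.71 V

In the reaction as written the Hg²⁺/Hg couple is reduced (cathode) and Na⁺/Na is oxidized (anode), so E°cell = E°(Hg²⁺/Hg) − E°(Na⁺/Na).
E°(Na⁺/Na) = E°(cathode) − E°cell = +0.84 − (+3.55) = −2.71 V.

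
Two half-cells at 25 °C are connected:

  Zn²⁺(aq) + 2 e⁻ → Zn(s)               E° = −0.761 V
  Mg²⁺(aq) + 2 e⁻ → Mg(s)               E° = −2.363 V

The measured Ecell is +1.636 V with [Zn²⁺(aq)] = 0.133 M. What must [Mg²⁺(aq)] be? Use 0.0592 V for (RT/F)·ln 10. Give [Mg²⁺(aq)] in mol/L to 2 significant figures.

0.0094 M

The Zn²⁺/Zn couple has the larger reduction potential, so it is the cathode: E°cell = −0.761 − (−2.363) = +1.602 V and n = 2.
Rearranging E = E° − (0.0592/n)·log Q gives log Q = 2(+1.602 − (+1.636))/0.0592 = −1.149.
The balanced reaction is Zn²⁺(aq) + Mg(s) → Zn(s) + Mg²⁺(aq), so Q = [Mg²⁺(aq)] / [Zn²⁺(aq)].
Solving for the unknown gives log [Mg²⁺(aq)] = −2.025, so [Mg²⁺(aq)] ≈ 0.0094 M.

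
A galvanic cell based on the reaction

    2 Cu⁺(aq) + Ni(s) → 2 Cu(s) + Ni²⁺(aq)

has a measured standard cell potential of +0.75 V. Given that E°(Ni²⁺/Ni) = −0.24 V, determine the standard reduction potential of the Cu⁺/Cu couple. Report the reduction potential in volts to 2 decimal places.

In the reaction as written the Cu⁺/Cu couple is reduced (cathode) and Ni²⁺/Ni is oxidized (anode), so E°cell = E°(Cu⁺/Cu) − E°(Ni²⁺/Ni).
E°(Cu⁺/Cu) = E°cell + E°(anode) = +0.75 + (−0.24) = +0.51 V.

+0.51 V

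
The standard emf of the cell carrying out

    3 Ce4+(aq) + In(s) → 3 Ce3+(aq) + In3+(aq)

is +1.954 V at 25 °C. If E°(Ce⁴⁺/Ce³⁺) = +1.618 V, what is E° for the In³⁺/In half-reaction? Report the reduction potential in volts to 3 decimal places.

−0.336 V

In the reaction as written the Ce⁴⁺/Ce³⁺ couple is reduced (cathode) and In³⁺/In is oxidized (anode), so E°cell = E°(Ce⁴⁺/Ce³⁺) − E°(In³⁺/In).
E°(In³⁺/In) = E°(cathode) − E°cell = +1.618 − (+1.954) = −0.336 V.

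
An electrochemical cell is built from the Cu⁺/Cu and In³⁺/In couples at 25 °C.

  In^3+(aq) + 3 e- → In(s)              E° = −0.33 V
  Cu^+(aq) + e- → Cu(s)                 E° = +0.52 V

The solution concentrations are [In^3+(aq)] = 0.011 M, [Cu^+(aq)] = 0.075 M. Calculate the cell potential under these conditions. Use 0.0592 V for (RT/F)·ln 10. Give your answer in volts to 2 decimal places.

+0.82 V

The Cu⁺/Cu couple has the more positive E°, so it is the cathode; In³⁺/In is the anode.
E°cell = +0.52 − (−0.33) = +0.85 V, with n = 3 electrons transferred.
For the overall reaction 3 Cu^+(aq) + In(s) → 3 Cu(s) + In^3+(aq), Q = [In^3+(aq)] / [Cu^+(aq)]^3 = 26.1, giving log Q = 1.416.
By the Nernst equation, E = +0.85 − (0.0592/3)·(1.416) = +0.82 V.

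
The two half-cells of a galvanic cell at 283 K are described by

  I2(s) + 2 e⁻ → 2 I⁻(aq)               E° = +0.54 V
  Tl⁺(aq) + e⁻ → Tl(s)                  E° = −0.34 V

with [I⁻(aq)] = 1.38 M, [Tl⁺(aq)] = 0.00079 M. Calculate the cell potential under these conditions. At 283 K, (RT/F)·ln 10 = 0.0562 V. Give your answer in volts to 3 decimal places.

+1.046 V

Since E°(I₂/I⁻) > E°(Tl⁺/Tl), I₂/I⁻ serves as the cathode.
E°cell = E°cat − E°an = +0.54 − (−0.34) = +0.88 V; n = 2.
Balancing gives I2(s) + 2 Tl(s) → 2 I⁻(aq) + 2 Tl⁺(aq); hence Q = [I⁻(aq)]^2·[Tl⁺(aq)]^2 = 1.19×10^−6 (log Q = −5.925).
E = E° − (0.0562/n)·log Q = +0.88 − (0.0562/2)(−5.925) = +1.046 V.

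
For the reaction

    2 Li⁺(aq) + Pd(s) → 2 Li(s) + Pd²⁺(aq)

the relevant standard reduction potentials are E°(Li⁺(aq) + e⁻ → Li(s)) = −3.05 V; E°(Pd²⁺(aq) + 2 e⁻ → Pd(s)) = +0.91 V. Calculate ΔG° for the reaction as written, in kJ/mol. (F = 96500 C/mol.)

+764 kJ/mol

In the reaction as written Li⁺(aq) is reduced, so the Li⁺/Li couple is the cathode and Pd²⁺/Pd is the anode.
E°cell = −3.05 − (+0.91) = −3.96 V; balancing electrons gives n = 2.
ΔG° = −nFE°cell = −(2)(96500)(−3.96) J/mol = +764 kJ/mol.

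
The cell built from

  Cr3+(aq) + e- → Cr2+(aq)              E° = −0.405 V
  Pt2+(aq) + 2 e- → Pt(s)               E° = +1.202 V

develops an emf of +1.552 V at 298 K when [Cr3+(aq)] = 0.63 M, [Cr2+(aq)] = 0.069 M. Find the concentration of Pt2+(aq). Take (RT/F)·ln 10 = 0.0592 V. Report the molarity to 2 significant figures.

Pt²⁺/Pt is the cathode (higher E°); E°cell = +1.202 − (−0.405) = +1.607 V with n = 2.
From the Nernst equation, log Q = n(E° − E)/0.0592 = 2·(+1.607 − (+1.552))/0.0592 = 1.858.
Balancing electrons gives Pt2+(aq) + 2 Cr2+(aq) → Pt(s) + 2 Cr3+(aq); thus Q = [Cr3+(aq)]^2 / ([Pt2+(aq)]·[Cr2+(aq)]^2).
Isolating [Pt2+(aq)] in Q = 10^{1.858} yields log [Pt2+(aq)] = 0.063, i.e. 1.2 M.

1.2 M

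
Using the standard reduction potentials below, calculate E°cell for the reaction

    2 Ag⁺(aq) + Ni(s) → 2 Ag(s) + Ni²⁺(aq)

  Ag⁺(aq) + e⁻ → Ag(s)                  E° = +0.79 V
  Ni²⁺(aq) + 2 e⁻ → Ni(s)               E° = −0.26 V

+1.05 V

Ag⁺(aq) gains electrons, so the Ag⁺/Ag couple is the cathode; the Ni²⁺/Ni couple is the anode.
E°cell = E°(cathode) − E°(anode) = +0.79 − (−0.26) = +1.05 V.
The positive value indicates the reaction is spontaneous as written.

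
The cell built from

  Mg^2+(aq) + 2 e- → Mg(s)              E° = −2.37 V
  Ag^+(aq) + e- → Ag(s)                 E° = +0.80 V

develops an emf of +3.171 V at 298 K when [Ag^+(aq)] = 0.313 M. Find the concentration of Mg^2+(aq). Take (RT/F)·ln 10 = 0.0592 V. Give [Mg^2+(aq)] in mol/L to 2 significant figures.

0.091 M

Ag⁺/Ag is the cathode (higher E°); E°cell = +0.80 − (−2.37) = +3.17 V with n = 2.
Since E = E° − (0.0592/n)·log Q, log Q = n(E° − E)/0.0592 = −0.034.
Balancing electrons gives 2 Ag^+(aq) + Mg(s) → 2 Ag(s) + Mg^2+(aq); thus Q = [Mg^2+(aq)] / [Ag^+(aq)]^2.
Substituting the known concentrations and solving, log [Mg^2+(aq)] = −1.043 and [Mg^2+(aq)] = 0.091 M.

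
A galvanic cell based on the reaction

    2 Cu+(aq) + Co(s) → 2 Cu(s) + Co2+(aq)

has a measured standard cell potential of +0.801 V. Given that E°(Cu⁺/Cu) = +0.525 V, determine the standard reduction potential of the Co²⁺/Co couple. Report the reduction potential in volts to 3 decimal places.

In the reaction as written the Cu⁺/Cu couple is reduced (cathode) and Co²⁺/Co is oxidized (anode), so E°cell = E°(Cu⁺/Cu) − E°(Co²⁺/Co).
E°(Co²⁺/Co) = E°(cathode) − E°cell = +0.525 − (+0.801) = −0.276 V.

−0.276 V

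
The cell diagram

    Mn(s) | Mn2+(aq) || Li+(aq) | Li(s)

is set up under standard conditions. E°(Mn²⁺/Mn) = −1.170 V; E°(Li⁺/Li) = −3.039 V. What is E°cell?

−1.869 V

By convention the left-hand electrode in cell notation is the anode (oxidation) and the right-hand electrode is the cathode (reduction).
E°cell = E°(right) − E°(left) = −3.039 − (−1.170) = −1.869 V.
The negative sign shows that, as written, the cell would require an external voltage to drive the reaction.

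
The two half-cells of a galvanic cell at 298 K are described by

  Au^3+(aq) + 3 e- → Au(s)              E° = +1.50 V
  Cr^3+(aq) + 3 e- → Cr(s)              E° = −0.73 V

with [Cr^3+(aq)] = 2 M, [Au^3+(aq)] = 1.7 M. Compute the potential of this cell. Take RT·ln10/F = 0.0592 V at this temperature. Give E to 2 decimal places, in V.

+2.23 V

Au³⁺/Au is reduced (cathode, E° = +1.50 V) and Cr³⁺/Cr is oxidized (anode).
E°cell = +1.50 − (−0.73) = +2.23 V, with n = 3 electrons transferred.
The balanced reaction is Au^3+(aq) + Cr(s) → Au(s) + Cr^3+(aq), so Q = [Cr^3+(aq)] / [Au^3+(aq)] = 1.18 and log Q = 0.071.
Applying E = E° − (RT ln10/nF)·log Q gives +2.23 − (0.0592/3)(0.071) = +2.23 V.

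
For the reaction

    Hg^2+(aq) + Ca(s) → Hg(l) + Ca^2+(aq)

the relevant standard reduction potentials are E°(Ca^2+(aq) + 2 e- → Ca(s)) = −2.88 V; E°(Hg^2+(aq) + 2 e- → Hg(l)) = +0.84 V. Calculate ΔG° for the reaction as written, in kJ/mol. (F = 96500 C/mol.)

In the reaction as written Hg^2+(aq) is reduced, so the Hg²⁺/Hg couple is the cathode and Ca²⁺/Ca is the anode.
E°cell = +0.84 − (−2.88) = +3.72 V; balancing electrons gives n = 2.
ΔG° = −nFE°cell = −(2)(96500)(+3.72) J/mol = −718 kJ/mol.

−718 kJ/mol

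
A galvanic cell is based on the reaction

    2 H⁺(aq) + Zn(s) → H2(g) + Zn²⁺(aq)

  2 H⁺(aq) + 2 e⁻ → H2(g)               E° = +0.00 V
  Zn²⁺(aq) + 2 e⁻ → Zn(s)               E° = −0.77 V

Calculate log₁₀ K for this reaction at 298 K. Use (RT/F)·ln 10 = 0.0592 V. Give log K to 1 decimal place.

log K = 26.0

The 2H⁺/H₂ couple is reduced (cathode); E°cell = +0.00 − (−0.77) = +0.77 V with n = 2.
At equilibrium E = 0, so log K = nE°cell / 0.0592 = (2)(+0.77) / 0.0592 = 26.0.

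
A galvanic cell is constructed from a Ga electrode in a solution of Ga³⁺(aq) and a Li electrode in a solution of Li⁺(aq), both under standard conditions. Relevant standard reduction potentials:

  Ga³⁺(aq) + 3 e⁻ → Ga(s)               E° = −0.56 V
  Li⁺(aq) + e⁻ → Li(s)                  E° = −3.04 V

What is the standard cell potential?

The Ga³⁺/Ga couple has the higher E°, so Ga ion is reduced (cathode) and Li is oxidized (anode).
E°cell = E°(cathode) − E°(anode) = −0.56 − (−3.04) = +2.48 V.

+2.48 V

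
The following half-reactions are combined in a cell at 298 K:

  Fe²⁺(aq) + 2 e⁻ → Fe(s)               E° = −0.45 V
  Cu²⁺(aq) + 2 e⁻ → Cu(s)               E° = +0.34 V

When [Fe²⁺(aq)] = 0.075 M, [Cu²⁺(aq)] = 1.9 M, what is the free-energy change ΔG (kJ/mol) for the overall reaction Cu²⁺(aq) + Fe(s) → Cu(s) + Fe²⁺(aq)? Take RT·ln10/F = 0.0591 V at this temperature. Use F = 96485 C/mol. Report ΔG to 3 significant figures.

−160 kJ/mol

E°cell = +0.34 − (−0.45) = +0.79 V; the balanced reaction transfers n = 2 electrons.
The reaction quotient is [Fe²⁺(aq)] / [Cu²⁺(aq)] = 0.0395; by Nernst, E = +0.79 − (0.0591/2)(−1.404) = +0.8315 V.
Then ΔG = −nFE = −2 × 96485 × +0.8315 J/mol = −160 kJ/mol.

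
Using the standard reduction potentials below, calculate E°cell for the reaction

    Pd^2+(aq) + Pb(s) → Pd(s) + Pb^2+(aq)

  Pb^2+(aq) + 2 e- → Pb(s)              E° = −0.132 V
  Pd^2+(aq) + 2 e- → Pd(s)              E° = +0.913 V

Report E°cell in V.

+1.045 V

In the reaction as written, Pd^2+(aq) is reduced (cathode) and Pb^2+(aq) is produced by oxidation at the anode.
E°cell = E°(cathode) − E°(anode) = +0.913 − (−0.132) = +1.045 V.
The positive value indicates the reaction is spontaneous as written.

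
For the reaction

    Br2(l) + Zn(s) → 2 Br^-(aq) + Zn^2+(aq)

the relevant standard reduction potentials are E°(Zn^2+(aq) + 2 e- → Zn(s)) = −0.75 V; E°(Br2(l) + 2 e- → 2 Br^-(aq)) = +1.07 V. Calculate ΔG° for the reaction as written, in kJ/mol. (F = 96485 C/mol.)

In the reaction as written Br2(l) is reduced, so the Br₂/Br⁻ couple is the cathode and Zn²⁺/Zn is the anode.
E°cell = +1.07 − (−0.75) = +1.82 V; balancing electrons gives n = 2.
ΔG° = −nFE°cell = −(2)(96485)(+1.82) J/mol = −351 kJ/mol.

−351 kJ/mol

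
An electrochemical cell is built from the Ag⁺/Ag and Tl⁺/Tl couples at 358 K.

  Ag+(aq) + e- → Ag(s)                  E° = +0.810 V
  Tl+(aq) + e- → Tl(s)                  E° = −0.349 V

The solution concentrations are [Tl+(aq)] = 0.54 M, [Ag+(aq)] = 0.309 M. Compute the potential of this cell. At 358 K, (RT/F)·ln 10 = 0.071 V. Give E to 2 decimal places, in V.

Ag⁺/Ag is reduced (cathode, E° = +0.810 V) and Tl⁺/Tl is oxidized (anode).
The standard potential is +0.810 − (−0.349) = +1.159 V and the balanced reaction transfers n = 1 electron.
For the overall reaction Ag+(aq) + Tl(s) → Ag(s) + Tl+(aq), Q = [Tl+(aq)] / [Ag+(aq)] = 1.75, giving log Q = 0.242.
By the Nernst equation, E = +1.159 − (0.071/1)·(0.242) = +1.14 V.

+1.14 V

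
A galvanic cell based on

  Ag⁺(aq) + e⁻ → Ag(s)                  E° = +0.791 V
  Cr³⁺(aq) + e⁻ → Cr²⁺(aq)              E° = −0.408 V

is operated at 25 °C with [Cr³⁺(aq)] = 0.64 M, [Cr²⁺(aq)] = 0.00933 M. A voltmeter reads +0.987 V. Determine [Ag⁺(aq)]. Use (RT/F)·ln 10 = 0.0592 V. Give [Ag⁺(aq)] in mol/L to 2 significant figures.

Ag⁺/Ag is the cathode (higher E°); E°cell = +0.791 − (−0.408) = +1.199 V with n = 1.
From the Nernst equation, log Q = n(E° − E)/0.0592 = 1·(+1.199 − (+0.987))/0.0592 = 3.581.
The balanced reaction is Ag⁺(aq) + Cr²⁺(aq) → Ag(s) + Cr³⁺(aq), so Q = [Cr³⁺(aq)] / ([Ag⁺(aq)]·[Cr²⁺(aq)]).
Solving for the unknown gives log [Ag⁺(aq)] = −1.745, so [Ag⁺(aq)] ≈ 0.018 M.

0.018 M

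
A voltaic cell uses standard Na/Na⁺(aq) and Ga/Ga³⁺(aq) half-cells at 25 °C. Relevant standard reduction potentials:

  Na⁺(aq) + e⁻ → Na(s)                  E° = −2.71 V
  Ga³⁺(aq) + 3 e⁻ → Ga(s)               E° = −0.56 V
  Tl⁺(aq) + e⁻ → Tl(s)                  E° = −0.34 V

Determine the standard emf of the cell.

The Ga³⁺/Ga couple has the higher E°, so Ga ion is reduced (cathode) and Na is oxidized (anode).
E°cell = E°(cathode) − E°(anode) = −0.56 − (−2.71) = +2.15 V.

+2.15 V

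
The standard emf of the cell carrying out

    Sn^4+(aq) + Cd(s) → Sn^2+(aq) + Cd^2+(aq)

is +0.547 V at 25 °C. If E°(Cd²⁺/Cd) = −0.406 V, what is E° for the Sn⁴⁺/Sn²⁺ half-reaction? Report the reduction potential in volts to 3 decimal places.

In the reaction as written the Sn⁴⁺/Sn²⁺ couple is reduced (cathode) and Cd²⁺/Cd is oxidized (anode), so E°cell = E°(Sn⁴⁺/Sn²⁺) − E°(Cd²⁺/Cd).
E°(Sn⁴⁺/Sn²⁺) = E°cell + E°(anode) = +0.547 + (−0.406) = +0.141 V.

+0.141 V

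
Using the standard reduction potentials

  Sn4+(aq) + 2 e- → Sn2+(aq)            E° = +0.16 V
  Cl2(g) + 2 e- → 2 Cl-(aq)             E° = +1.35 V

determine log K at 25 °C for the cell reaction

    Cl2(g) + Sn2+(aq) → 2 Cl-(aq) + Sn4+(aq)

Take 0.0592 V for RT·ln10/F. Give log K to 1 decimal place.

log K = 40.2

The Cl₂/Cl⁻ couple is reduced (cathode); E°cell = +1.35 − (+0.16) = +1.19 V with n = 2.
At equilibrium E = 0, so log K = nE°cell / 0.0592 = (2)(+1.19) / 0.0592 = 40.2.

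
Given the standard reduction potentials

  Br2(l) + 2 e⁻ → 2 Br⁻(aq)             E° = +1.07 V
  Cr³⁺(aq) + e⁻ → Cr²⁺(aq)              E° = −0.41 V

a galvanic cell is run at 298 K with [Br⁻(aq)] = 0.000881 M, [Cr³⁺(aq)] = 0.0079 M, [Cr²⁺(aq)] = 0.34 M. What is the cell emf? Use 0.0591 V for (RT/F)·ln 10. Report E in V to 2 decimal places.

+1.76 V

Since E°(Br₂/Br⁻) > E°(Cr³⁺/Cr²⁺), Br₂/Br⁻ serves as the cathode.
E°cell = +1.07 − (−0.41) = +1.48 V, with n = 2 electrons transferred.
Balancing gives Br2(l) + 2 Cr²⁺(aq) → 2 Br⁻(aq) + 2 Cr³⁺(aq); hence Q = ([Br⁻(aq)]^2·[Cr³⁺(aq)]^2) / [Cr²⁺(aq)]^2 = 4.19×10^−10 (log Q = −9.378).
Applying E = E° − (RT ln10/nF)·log Q gives +1.48 − (0.0591/2)(−9.378) = +1.76 V.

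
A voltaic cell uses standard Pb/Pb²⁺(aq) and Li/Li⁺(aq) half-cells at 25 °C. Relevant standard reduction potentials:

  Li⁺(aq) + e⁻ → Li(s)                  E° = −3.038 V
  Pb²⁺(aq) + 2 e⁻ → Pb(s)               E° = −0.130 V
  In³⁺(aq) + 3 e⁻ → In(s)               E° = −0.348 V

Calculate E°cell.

+2.908 V

The Pb²⁺/Pb couple has the higher E°, so Pb ion is reduced (cathode) and Li is oxidized (anode).
E°cell = E°(cathode) − E°(anode) = −0.130 − (−3.038) = +2.908 V.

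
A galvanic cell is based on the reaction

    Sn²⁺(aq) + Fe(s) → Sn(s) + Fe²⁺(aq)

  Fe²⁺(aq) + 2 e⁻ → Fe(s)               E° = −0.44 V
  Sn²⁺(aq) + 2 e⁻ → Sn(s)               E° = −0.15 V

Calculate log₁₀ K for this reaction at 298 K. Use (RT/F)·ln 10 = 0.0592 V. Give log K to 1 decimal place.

log K = 9.8

The Sn²⁺/Sn couple is reduced (cathode); E°cell = −0.15 − (−0.44) = +0.29 V with n = 2.
At equilibrium E = 0, so log K = nE°cell / 0.0592 = (2)(+0.29) / 0.0592 = 9.8.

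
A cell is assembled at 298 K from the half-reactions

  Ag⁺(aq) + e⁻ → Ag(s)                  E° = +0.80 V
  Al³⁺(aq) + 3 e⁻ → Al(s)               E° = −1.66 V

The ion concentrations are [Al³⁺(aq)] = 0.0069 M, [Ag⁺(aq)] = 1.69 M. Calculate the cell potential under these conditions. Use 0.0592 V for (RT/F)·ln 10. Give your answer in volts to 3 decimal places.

+2.516 V

Ag⁺/Ag is reduced (cathode, E° = +0.80 V) and Al³⁺/Al is oxidized (anode).
The standard potential is +0.80 − (−1.66) = +2.46 V and the balanced reaction transfers n = 3 electrons.
For the overall reaction 3 Ag⁺(aq) + Al(s) → 3 Ag(s) + Al³⁺(aq), Q = [Al³⁺(aq)] / [Ag⁺(aq)]^3 = 0.00143, giving log Q = −2.845.
By the Nernst equation, E = +2.46 − (0.0592/3)·(−2.845) = +2.516 V.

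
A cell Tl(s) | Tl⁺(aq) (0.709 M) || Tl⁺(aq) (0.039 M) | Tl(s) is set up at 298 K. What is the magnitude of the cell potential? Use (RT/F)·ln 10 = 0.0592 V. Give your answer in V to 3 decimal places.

0.075 V

For a concentration cell E°cell = 0, since both electrodes use the same couple.
The compartment with the higher Tl⁺(aq) concentration (0.709 M) acts as the cathode; ions are reduced there and produced at the dilute (0.039 M) anode.
With n = 1, Ecell = −(0.0592/1)·log([dilute]/[conc]) = −(0.0592/1)·log(0.039/0.709) = +0.075 V.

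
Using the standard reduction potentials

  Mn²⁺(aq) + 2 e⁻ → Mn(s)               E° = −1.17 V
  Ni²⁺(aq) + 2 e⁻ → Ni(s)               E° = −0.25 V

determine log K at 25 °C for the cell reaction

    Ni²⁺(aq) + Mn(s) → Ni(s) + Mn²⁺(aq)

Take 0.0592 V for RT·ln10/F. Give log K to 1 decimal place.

The Ni²⁺/Ni couple is reduced (cathode); E°cell = −0.25 − (−1.17) = +0.92 V with n = 2.
At equilibrium E = 0, so log K = nE°cell / 0.0592 = (2)(+0.92) / 0.0592 = 31.1.

log K = 31.1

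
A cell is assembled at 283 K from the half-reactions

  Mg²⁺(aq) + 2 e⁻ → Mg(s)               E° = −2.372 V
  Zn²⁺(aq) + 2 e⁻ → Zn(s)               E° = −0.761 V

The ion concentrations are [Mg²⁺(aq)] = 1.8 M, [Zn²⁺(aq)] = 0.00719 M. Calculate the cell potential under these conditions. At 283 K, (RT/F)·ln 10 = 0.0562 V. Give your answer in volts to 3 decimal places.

+1.544 V

Since E°(Zn²⁺/Zn) > E°(Mg²⁺/Mg), Zn²⁺/Zn serves as the cathode.
E°cell = −0.761 − (−2.372) = +1.611 V, with n = 2 electrons transferred.
The balanced reaction is Zn²⁺(aq) + Mg(s) → Zn(s) + Mg²⁺(aq), so Q = [Mg²⁺(aq)] / [Zn²⁺(aq)] = 250 and log Q = 2.399.
E = E° − (0.0562/n)·log Q = +1.611 − (0.0562/2)(2.399) = +1.544 V.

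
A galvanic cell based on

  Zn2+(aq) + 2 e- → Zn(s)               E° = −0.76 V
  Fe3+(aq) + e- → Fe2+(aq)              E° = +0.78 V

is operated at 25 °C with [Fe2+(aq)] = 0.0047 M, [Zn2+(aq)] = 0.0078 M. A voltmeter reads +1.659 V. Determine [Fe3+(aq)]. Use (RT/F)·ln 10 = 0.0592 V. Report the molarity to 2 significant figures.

0.042 M

With Fe³⁺/Fe²⁺ at the cathode and Zn²⁺/Zn at the anode, E°cell = +0.78 − (−0.76) = +1.54 V (n = 2).
Since E = E° − (0.0592/n)·log Q, log Q = n(E° − E)/0.0592 = −4.020.
The balanced reaction is 2 Fe3+(aq) + Zn(s) → 2 Fe2+(aq) + Zn2+(aq), so Q = ([Fe2+(aq)]^2·[Zn2+(aq)]) / [Fe3+(aq)]^2.
Isolating [Fe3+(aq)] in Q = 10^{−4.020} yields log [Fe3+(aq)] = −1.372, i.e. 0.042 M.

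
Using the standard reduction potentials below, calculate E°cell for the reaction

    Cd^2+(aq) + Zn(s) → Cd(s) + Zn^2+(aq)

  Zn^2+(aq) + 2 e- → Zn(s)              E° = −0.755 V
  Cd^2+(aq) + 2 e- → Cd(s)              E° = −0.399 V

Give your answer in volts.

Cd^2+(aq) gains electrons, so the Cd²⁺/Cd couple is the cathode; the Zn²⁺/Zn couple is the anode.
E°cell = E°(cathode) − E°(anode) = −0.399 − (−0.755) = +0.356 V.

+0.356 V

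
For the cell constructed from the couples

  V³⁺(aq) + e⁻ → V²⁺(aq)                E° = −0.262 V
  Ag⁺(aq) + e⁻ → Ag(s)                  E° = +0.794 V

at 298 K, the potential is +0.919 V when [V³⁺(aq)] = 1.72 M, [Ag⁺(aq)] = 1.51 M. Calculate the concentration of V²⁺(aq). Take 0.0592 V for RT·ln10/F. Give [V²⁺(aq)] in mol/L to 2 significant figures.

The Ag⁺/Ag couple has the larger reduction potential, so it is the cathode: E°cell = +0.794 − (−0.262) = +1.056 V and n = 1.
Rearranging E = E° − (0.0592/n)·log Q gives log Q = 1(+1.056 − (+0.919))/0.0592 = 2.314.
Balancing electrons gives Ag⁺(aq) + V²⁺(aq) → Ag(s) + V³⁺(aq); thus Q = [V³⁺(aq)] / ([Ag⁺(aq)]·[V²⁺(aq)]).
Solving for the unknown gives log [V²⁺(aq)] = −2.257, so [V²⁺(aq)] ≈ 0.0055 M.

0.0055 M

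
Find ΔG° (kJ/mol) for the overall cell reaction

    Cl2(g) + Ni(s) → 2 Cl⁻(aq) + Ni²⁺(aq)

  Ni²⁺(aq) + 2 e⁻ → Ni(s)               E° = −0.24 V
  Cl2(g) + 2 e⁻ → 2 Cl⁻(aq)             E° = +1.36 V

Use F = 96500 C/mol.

−309 kJ/mol

In the reaction as written Cl2(g) is reduced, so the Cl₂/Cl⁻ couple is the cathode and Ni²⁺/Ni is the anode.
E°cell = +1.36 − (−0.24) = +1.60 V; balancing electrons gives n = 2.
ΔG° = −nFE°cell = −(2)(96500)(+1.60) J/mol = −309 kJ/mol.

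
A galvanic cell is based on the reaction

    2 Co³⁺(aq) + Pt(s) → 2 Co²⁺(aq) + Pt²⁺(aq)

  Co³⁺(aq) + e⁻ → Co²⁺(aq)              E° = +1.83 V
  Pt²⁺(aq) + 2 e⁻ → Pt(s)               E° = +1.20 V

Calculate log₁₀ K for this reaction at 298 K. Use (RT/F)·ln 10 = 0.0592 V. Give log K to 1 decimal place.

log K = 21.3

The Co³⁺/Co²⁺ couple is reduced (cathode); E°cell = +1.83 − (+1.20) = +0.63 V with n = 2.
At equilibrium E = 0, so log K = nE°cell / 0.0592 = (2)(+0.63) / 0.0592 = 21.3.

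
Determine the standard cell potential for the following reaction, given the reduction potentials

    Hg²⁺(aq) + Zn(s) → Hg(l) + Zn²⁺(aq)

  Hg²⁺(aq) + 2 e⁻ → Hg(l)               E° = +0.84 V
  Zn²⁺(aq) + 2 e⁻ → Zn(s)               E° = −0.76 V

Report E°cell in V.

In the reaction as written, Hg²⁺(aq) is reduced (cathode) and Zn²⁺(aq) is produced by oxidation at the anode.
E°cell = E°(cathode) − E°(anode) = +0.84 − (−0.76) = +1.60 V.

+1.60 V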